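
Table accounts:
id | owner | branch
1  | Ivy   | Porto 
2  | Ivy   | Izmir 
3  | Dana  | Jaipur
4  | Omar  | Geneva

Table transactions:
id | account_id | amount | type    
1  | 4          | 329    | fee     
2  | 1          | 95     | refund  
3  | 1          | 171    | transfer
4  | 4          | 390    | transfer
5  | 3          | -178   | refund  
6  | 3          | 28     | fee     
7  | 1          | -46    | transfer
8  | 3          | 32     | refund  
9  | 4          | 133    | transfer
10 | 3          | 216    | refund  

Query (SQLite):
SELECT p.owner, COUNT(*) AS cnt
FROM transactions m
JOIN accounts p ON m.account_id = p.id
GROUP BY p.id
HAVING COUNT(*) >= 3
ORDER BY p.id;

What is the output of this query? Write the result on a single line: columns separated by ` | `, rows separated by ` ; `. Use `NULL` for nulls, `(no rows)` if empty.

Ivy | 3 ; Dana | 4 ; Omar | 3

Join each transactions row to its accounts via account_id.
Group joined rows by accounts.id; compute COUNT(*) per group.
HAVING: keep groups with count ≥ 3.
  1: ids {2, 3, 7} → COUNT(*)=3
  3: ids {5, 6, 8, 10} → COUNT(*)=4
  4: ids {1, 4, 9} → COUNT(*)=3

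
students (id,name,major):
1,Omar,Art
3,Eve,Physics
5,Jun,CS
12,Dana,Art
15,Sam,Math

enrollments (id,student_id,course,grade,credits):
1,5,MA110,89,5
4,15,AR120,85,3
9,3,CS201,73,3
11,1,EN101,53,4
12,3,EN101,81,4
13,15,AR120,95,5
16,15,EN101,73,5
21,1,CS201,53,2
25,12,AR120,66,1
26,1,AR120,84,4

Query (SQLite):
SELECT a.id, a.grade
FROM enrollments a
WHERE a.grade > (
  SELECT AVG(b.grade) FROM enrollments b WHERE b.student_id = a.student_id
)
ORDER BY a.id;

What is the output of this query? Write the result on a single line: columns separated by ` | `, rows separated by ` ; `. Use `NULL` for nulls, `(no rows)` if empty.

4 | 85 ; 12 | 81 ; 13 | 95 ; 26 | 84

For each enrollments row a, compute AVG(grade) over rows sharing a.student_id.
Keep row a if a.grade > that per-group AVG.
  student_id=1: AVG(grade) = 63.333333
  student_id=3: AVG(grade) = 77.0
  student_id=5: AVG(grade) = 89.0
  student_id=12: AVG(grade) = 66.0
  student_id=15: AVG(grade) = 84.333333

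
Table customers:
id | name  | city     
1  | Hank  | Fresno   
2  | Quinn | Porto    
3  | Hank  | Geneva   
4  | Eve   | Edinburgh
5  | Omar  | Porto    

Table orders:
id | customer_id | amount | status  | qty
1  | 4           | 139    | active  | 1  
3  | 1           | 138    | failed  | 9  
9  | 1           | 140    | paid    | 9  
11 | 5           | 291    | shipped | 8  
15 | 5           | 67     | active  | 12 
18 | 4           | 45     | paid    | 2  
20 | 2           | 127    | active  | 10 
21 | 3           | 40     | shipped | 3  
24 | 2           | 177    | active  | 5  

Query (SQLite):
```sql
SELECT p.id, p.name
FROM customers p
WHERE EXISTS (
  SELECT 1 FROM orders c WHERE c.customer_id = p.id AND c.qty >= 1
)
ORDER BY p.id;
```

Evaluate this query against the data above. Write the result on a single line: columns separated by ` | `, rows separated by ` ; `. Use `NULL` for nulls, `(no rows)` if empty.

1 | Hank ; 2 | Quinn ; 3 | Hank ; 4 | Eve ; 5 | Omar

For each customers row, check whether any orders with matching customer_id has qty >= 1.
Keep rows where that is true.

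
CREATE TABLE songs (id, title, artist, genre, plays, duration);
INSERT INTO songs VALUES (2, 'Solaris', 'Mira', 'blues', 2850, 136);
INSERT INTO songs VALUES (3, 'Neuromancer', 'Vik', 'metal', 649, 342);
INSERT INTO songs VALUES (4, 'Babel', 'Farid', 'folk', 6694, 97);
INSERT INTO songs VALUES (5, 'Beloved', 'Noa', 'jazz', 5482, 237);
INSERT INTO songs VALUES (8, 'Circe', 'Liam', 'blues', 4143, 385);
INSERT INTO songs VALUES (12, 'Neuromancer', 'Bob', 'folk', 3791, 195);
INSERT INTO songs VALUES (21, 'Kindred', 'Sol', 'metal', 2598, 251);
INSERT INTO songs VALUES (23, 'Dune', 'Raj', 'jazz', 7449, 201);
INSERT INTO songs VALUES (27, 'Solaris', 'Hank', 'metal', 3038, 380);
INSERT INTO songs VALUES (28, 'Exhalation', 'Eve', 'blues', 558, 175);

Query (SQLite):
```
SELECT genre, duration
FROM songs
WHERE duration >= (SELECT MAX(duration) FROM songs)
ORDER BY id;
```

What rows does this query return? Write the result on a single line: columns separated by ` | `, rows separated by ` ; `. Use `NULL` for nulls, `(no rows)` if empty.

blues | 385

Scalar subquery: MAX(duration) over all songs rows = 385.
Keep rows where duration >= that value.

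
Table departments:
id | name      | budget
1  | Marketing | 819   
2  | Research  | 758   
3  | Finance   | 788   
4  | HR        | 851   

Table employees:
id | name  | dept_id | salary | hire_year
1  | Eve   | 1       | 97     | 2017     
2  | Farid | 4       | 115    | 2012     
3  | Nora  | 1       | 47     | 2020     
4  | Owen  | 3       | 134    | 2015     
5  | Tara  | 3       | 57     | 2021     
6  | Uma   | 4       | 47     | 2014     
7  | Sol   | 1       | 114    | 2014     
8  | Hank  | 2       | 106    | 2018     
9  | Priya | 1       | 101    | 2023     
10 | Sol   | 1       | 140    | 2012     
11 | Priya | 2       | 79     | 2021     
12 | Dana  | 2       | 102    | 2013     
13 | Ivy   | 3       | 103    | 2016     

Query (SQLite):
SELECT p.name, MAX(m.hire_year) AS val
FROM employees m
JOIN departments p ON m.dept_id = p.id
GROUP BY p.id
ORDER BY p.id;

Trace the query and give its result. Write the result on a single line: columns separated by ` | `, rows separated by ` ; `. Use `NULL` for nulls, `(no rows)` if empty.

Marketing | 2023 ; Research | 2021 ; Finance | 2021 ; HR | 2014

Join each employees row to its departments via dept_id.
Group joined rows by departments.id; compute MAX(m.hire_year) per group.
  1: ids {1, 3, 7, 9, 10} → MAX(m.hire_year)=2023
  2: ids {8, 11, 12} → MAX(m.hire_year)=2021
  3: ids {4, 5, 13} → MAX(m.hire_year)=2021
  4: ids {2, 6} → MAX(m.hire_year)=2014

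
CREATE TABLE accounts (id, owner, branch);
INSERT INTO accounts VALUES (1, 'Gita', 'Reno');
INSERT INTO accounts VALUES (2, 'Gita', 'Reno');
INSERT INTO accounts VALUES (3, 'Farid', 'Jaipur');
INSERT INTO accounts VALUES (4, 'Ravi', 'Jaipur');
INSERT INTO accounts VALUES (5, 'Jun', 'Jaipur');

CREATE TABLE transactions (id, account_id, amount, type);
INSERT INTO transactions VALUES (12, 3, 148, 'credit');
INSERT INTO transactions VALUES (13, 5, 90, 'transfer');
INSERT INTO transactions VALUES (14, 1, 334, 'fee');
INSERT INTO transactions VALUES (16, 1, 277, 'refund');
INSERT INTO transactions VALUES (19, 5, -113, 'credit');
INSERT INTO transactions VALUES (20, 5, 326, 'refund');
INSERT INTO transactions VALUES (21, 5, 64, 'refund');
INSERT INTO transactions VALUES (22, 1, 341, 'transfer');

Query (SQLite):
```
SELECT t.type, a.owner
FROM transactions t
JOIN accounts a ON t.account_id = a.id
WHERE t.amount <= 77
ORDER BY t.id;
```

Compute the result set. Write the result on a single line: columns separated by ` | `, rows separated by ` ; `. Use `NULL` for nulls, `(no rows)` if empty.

Each transactions row matches the accounts row where account_id = accounts.id.
Then keep rows with t.amount <= 77.

credit | Jun ; refund | Jun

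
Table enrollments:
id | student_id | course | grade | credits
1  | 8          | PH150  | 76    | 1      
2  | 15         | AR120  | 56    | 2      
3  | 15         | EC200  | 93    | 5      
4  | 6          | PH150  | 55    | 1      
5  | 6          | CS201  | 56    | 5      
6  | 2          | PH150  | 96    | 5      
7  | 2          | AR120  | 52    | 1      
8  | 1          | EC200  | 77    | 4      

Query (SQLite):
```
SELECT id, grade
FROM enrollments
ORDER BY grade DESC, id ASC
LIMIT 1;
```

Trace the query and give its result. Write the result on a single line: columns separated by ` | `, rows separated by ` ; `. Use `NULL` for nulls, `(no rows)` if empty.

Sort by grade desc, tiebreak id asc: (96, id=6), (93, id=3), (77, id=8), (76, id=1) …. Take first 1.

6 | 96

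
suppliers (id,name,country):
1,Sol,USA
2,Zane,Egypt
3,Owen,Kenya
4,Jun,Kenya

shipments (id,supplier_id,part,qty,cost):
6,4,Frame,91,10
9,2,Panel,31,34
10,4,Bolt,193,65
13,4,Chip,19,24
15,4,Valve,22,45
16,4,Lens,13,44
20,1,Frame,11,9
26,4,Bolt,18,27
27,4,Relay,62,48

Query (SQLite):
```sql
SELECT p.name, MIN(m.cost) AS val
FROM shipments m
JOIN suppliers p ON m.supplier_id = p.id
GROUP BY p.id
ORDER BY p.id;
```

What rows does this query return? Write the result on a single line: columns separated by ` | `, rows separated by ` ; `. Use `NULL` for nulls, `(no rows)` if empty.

Sol | 9 ; Zane | 34 ; Jun | 10

Join each shipments row to its suppliers via supplier_id.
Group joined rows by suppliers.id; compute MIN(m.cost) per group.
  1: ids {20} → MIN(m.cost)=9
  2: ids {9} → MIN(m.cost)=34
  4: ids {6, 10, 13, 15, 16, 26, 27} → MIN(m.cost)=10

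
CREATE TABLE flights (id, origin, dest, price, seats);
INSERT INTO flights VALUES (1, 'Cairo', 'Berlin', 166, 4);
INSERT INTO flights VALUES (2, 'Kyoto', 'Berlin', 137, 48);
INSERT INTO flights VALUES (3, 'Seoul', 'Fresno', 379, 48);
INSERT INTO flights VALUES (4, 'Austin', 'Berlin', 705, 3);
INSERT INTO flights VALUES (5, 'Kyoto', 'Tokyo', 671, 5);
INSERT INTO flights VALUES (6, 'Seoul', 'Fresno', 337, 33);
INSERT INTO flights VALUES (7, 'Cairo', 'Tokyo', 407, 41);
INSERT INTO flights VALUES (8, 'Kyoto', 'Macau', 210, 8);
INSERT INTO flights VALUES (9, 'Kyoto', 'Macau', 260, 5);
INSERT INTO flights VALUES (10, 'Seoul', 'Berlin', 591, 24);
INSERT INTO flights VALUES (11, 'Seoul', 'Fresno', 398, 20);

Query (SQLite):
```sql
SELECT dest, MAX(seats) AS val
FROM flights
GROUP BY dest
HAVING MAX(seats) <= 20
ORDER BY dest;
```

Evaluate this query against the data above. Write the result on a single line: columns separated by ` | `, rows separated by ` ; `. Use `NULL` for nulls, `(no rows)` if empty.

Partition flights by dest; compute MAX(seats) within each group.
HAVING: keep groups where MAX(seats) <= 20.
  Berlin: ids {1, 2, 4, 10} → MAX(seats)=48
  Fresno: ids {3, 6, 11} → MAX(seats)=48
  Macau: ids {8, 9} → MAX(seats)=8
  Tokyo: ids {5, 7} → MAX(seats)=41

Macau | 8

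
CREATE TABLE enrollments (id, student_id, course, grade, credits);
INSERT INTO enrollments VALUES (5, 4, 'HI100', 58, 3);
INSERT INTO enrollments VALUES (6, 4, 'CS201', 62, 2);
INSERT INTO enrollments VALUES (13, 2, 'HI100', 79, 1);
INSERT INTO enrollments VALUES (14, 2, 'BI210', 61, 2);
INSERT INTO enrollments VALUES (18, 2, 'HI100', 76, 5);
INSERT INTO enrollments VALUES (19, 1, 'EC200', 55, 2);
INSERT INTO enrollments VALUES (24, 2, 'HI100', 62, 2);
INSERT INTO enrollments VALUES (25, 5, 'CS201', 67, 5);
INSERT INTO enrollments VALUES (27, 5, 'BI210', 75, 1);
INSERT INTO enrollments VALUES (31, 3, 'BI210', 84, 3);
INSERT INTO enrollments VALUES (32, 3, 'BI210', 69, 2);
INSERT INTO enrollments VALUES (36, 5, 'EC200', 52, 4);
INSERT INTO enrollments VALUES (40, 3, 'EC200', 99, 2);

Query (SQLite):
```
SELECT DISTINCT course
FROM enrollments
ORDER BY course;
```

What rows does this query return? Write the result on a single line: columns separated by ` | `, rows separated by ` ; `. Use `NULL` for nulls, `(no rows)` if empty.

Collect distinct course values from enrollments.

BI210 ; CS201 ; EC200 ; HI100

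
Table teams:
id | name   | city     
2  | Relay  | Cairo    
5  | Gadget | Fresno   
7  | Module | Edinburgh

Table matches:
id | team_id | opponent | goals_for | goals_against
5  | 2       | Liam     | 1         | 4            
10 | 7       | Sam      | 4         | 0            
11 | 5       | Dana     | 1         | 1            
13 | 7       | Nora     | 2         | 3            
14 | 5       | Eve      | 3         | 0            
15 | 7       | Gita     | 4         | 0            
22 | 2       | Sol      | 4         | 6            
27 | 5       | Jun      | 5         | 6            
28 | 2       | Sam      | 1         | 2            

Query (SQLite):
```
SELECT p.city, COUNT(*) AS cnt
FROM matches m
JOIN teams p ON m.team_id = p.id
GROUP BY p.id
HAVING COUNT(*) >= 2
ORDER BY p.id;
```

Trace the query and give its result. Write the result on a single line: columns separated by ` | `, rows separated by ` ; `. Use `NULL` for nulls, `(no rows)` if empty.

Cairo | 3 ; Fresno | 3 ; Edinburgh | 3

Join each matches row to its teams via team_id.
Group joined rows by teams.id; compute COUNT(*) per group.
HAVING: keep groups with count ≥ 2.
  2: ids {5, 22, 28} → COUNT(*)=3
  5: ids {11, 14, 27} → COUNT(*)=3
  7: ids {10, 13, 15} → COUNT(*)=3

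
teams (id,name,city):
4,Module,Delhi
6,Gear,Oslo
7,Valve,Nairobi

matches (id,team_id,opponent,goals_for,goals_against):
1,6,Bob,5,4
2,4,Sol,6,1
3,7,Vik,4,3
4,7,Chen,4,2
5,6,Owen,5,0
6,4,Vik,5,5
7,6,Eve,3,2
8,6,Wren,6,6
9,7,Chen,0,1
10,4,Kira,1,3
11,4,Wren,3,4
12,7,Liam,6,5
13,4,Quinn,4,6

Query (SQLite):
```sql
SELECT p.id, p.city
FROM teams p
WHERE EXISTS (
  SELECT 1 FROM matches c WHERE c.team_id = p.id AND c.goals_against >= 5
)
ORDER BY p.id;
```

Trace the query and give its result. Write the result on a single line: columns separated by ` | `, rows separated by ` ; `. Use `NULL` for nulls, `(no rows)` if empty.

For each teams row, check whether any matches with matching team_id has goals_against >= 5.
Keep rows where that is true.

4 | Delhi ; 6 | Oslo ; 7 | Nairobi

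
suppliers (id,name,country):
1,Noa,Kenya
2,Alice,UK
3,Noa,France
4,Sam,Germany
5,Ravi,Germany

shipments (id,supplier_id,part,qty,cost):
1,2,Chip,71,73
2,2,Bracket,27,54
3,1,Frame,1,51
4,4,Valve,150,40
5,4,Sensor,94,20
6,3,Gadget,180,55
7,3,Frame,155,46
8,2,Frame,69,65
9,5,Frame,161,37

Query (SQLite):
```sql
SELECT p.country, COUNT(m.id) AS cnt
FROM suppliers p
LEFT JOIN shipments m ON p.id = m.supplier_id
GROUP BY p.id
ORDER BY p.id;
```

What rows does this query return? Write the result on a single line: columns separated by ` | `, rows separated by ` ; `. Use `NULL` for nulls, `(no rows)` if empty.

Kenya | 1 ; UK | 3 ; France | 2 ; Germany | 2 ; Germany | 1

LEFT JOIN keeps every suppliers row; unmatched ones get NULL for shipments columns.
Group by suppliers.id and compute COUNT(m.id). COUNT(col) of an all-NULL group is 0.
  1: ids {3} → COUNT(m.id)=1
  2: ids {1, 2, 8} → COUNT(m.id)=3
  3: ids {6, 7} → COUNT(m.id)=2
  4: ids {4, 5} → COUNT(m.id)=2
  5: ids {9} → COUNT(m.id)=1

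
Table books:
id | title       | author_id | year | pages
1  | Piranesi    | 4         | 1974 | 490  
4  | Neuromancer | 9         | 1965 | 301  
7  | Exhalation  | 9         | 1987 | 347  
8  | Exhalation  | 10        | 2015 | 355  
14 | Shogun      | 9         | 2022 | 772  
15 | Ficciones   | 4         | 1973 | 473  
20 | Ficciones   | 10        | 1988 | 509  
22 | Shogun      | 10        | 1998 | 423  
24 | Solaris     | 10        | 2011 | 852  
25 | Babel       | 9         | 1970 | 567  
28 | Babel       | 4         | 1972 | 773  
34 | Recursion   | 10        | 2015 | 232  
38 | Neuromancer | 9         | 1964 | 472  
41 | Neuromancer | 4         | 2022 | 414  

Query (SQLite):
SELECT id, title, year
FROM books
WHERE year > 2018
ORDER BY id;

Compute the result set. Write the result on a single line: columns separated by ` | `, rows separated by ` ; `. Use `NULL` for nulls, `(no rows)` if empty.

year > 2018: ids {14, 41}

14 | Shogun | 2022 ; 41 | Neuromancer | 2022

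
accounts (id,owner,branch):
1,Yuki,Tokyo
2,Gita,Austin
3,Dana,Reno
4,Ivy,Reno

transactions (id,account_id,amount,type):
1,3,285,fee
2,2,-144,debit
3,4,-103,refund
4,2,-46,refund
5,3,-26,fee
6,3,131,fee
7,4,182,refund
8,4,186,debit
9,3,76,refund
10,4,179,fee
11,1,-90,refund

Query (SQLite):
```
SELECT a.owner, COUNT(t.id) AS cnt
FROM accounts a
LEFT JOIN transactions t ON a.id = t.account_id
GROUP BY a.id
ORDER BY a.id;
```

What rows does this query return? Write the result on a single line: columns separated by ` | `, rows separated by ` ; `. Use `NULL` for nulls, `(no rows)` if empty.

Yuki | 1 ; Gita | 2 ; Dana | 4 ; Ivy | 4

LEFT JOIN keeps every accounts row; unmatched ones get NULL for transactions columns.
Group by accounts.id and compute COUNT(t.id). COUNT(col) of an all-NULL group is 0.
  1: ids {11} → COUNT(t.id)=1
  2: ids {2, 4} → COUNT(t.id)=2
  3: ids {1, 5, 6, 9} → COUNT(t.id)=4
  4: ids {3, 7, 8, 10} → COUNT(t.id)=4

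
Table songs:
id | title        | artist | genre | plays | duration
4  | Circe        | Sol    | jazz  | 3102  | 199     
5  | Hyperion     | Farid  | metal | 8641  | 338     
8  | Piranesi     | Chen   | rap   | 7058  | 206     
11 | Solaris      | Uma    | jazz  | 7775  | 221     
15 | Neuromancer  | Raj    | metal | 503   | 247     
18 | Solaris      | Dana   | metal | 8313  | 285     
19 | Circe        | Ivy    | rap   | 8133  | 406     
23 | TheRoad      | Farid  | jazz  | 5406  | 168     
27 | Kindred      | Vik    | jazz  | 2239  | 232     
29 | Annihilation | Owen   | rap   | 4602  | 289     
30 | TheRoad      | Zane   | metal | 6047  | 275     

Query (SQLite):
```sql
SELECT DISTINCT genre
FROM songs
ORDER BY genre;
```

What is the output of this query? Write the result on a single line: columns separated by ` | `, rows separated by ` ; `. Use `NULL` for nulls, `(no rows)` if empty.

Collect distinct genre values from songs.

jazz ; metal ; rap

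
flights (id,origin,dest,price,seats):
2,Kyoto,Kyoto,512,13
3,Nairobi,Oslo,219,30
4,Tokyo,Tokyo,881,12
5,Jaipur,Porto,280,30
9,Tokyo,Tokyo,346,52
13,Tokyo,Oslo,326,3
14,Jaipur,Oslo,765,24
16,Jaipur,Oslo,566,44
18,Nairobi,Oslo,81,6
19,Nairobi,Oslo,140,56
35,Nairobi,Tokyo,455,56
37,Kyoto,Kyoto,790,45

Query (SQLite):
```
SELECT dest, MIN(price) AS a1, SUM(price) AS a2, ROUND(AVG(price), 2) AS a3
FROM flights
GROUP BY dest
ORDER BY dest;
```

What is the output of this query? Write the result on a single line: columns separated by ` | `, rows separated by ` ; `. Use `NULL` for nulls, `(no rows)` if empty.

Kyoto | 512 | 1302 | 651 ; Oslo | 81 | 2097 | 349.5 ; Porto | 280 | 280 | 280 ; Tokyo | 346 | 1682 | 560.67

Group flights by dest.
Per group compute: MIN(price), SUM(price), ROUND(AVG(price), 2).
  Kyoto: ids {2, 37} → MIN(price)=512, SUM(price)=1302, ROUND(AVG(price), 2)=651
  Oslo: ids {3, 13, 14, 16, 18, 19} → MIN(price)=81, SUM(price)=2097, ROUND(AVG(price), 2)=349.5
  Porto: ids {5} → MIN(price)=280, SUM(price)=280, ROUND(AVG(price), 2)=280
  Tokyo: ids {4, 9, 35} → MIN(price)=346, SUM(price)=1682, ROUND(AVG(price), 2)=560.67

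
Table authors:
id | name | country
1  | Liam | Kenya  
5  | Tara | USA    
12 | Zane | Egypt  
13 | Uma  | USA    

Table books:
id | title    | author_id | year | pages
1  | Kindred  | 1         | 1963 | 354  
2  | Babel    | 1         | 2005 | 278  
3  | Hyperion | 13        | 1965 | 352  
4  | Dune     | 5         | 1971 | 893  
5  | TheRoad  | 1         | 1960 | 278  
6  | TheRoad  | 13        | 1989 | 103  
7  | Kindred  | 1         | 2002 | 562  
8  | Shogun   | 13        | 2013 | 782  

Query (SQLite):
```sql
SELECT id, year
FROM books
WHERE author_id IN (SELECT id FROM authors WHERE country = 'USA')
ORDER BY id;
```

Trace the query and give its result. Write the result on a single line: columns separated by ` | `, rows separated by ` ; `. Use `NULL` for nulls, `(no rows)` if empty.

3 | 1965 ; 4 | 1971 ; 6 | 1989 ; 8 | 2013

Inner query: authors.id where country = 'USA'.
Outer: keep books rows whose author_id is in that set.
Inner query → {5, 13}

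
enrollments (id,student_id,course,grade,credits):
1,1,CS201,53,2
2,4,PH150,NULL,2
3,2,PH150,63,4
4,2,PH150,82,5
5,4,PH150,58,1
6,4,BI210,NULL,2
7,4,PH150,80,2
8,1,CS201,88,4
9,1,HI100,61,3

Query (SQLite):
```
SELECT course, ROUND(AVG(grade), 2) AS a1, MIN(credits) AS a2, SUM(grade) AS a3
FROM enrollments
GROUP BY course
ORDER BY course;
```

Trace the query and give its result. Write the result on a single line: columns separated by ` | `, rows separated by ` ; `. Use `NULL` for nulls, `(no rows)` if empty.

Group enrollments by course.
Per group compute: ROUND(AVG(grade), 2), MIN(credits), SUM(grade).
  BI210: ids {6} → ROUND(AVG(grade), 2)=NULL, MIN(credits)=2, SUM(grade)=NULL
  CS201: ids {1, 8} → ROUND(AVG(grade), 2)=70.5, MIN(credits)=2, SUM(grade)=141
  HI100: ids {9} → ROUND(AVG(grade), 2)=61, MIN(credits)=3, SUM(grade)=61
  PH150: ids {2, 3, 4, 5, 7} → ROUND(AVG(grade), 2)=70.75, MIN(credits)=1, SUM(grade)=283

BI210 | NULL | 2 | NULL ; CS201 | 70.5 | 2 | 141 ; HI100 | 61 | 3 | 61 ; PH150 | 70.75 | 1 | 283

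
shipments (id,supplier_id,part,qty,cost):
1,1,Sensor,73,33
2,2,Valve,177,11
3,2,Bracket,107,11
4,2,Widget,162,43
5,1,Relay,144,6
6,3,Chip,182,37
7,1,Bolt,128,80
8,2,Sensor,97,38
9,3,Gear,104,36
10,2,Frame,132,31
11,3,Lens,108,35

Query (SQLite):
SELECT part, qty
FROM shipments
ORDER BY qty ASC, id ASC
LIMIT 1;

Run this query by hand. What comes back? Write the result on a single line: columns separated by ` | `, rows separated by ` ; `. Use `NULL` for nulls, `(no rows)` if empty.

Sort by qty asc, tiebreak id asc: (73, id=1), (97, id=8), (104, id=9), (107, id=3) …. Take first 1.

Sensor | 73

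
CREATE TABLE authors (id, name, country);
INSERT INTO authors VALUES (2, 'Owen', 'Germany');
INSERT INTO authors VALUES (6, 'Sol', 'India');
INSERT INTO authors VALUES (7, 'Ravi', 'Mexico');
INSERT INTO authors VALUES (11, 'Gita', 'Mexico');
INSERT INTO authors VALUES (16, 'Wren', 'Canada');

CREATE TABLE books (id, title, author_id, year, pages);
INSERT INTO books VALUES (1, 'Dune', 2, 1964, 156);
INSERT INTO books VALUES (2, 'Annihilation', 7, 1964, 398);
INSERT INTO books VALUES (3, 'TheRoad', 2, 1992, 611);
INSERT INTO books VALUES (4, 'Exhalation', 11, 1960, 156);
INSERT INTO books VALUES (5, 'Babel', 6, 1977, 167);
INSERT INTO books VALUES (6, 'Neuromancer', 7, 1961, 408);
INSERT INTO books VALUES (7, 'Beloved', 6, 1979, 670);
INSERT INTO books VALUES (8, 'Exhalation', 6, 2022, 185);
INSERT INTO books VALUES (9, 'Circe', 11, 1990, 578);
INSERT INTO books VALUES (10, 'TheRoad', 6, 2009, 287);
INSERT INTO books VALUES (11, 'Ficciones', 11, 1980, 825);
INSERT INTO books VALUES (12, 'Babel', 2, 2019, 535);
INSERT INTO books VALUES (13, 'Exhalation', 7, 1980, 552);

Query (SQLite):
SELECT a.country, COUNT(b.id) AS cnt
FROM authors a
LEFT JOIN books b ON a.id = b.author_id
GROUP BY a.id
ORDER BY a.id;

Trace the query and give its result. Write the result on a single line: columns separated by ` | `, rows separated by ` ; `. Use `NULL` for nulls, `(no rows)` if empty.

LEFT JOIN keeps every authors row; unmatched ones get NULL for books columns.
Group by authors.id and compute COUNT(b.id). COUNT(col) of an all-NULL group is 0.
  2: ids {1, 3, 12} → COUNT(b.id)=3
  6: ids {5, 7, 8, 10} → COUNT(b.id)=4
  7: ids {2, 6, 13} → COUNT(b.id)=3
  11: ids {4, 9, 11} → COUNT(b.id)=3
  16: ids {—} → COUNT(b.id)=0

Germany | 3 ; India | 4 ; Mexico | 3 ; Mexico | 3 ; Canada | 0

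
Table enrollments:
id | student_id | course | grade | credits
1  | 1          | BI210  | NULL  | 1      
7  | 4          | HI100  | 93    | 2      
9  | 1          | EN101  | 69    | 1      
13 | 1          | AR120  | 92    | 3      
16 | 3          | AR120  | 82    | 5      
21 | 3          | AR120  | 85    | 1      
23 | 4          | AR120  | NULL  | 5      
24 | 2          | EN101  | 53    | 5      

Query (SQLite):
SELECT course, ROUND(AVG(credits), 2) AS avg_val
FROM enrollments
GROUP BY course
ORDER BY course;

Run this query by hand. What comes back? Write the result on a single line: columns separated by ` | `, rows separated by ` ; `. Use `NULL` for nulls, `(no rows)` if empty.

Partition enrollments by course; compute ROUND(AVG(credits), 2) within each group.
  AR120: ids {13, 16, 21, 23} → ROUND(AVG(credits), 2)=3.5
  BI210: ids {1} → ROUND(AVG(credits), 2)=1
  EN101: ids {9, 24} → ROUND(AVG(credits), 2)=3
  HI100: ids {7} → ROUND(AVG(credits), 2)=2

AR120 | 3.5 ; BI210 | 1 ; EN101 | 3 ; HI100 | 2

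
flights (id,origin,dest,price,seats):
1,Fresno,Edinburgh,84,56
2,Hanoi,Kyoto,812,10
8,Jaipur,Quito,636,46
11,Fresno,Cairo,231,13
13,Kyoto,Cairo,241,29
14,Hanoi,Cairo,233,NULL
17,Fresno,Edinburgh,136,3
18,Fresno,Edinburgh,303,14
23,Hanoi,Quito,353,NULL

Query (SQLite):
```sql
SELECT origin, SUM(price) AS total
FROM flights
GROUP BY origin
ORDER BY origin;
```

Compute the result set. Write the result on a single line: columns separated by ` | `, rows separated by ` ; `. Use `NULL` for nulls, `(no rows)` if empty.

Partition flights by origin; compute SUM(price) within each group.
  Fresno: ids {1, 11, 17, 18} → SUM(price)=754
  Hanoi: ids {2, 14, 23} → SUM(price)=1398
  Jaipur: ids {8} → SUM(price)=636
  Kyoto: ids {13} → SUM(price)=241

Fresno | 754 ; Hanoi | 1398 ; Jaipur | 636 ; Kyoto | 241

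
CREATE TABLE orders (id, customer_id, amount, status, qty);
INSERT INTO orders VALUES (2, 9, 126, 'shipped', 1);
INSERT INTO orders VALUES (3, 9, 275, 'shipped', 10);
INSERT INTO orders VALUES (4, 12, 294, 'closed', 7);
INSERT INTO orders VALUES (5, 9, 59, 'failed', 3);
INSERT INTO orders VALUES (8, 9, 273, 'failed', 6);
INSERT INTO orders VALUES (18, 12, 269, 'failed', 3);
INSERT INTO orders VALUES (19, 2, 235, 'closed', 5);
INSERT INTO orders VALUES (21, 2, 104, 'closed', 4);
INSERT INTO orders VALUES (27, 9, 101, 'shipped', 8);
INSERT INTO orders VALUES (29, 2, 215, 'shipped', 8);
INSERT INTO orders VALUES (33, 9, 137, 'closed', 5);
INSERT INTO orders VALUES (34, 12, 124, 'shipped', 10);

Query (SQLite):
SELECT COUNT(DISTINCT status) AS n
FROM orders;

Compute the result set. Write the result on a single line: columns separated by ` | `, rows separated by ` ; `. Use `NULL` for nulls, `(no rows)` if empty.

Count distinct non-NULL status values.

3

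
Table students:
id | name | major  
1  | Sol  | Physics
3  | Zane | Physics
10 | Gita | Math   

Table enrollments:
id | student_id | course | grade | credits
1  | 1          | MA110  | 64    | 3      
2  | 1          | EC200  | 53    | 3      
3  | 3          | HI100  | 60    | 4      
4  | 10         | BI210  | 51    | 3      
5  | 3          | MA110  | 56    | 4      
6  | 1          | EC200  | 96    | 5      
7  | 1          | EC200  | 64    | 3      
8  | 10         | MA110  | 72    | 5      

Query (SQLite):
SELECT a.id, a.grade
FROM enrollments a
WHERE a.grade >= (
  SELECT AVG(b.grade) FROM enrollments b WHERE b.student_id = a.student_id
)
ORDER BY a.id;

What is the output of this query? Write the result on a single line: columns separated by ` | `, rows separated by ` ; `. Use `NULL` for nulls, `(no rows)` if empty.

3 | 60 ; 6 | 96 ; 8 | 72

For each enrollments row a, compute AVG(grade) over rows sharing a.student_id.
Keep row a if a.grade >= that per-group AVG.
  student_id=1: AVG(grade) = 69.25
  student_id=3: AVG(grade) = 58.0
  student_id=10: AVG(grade) = 61.5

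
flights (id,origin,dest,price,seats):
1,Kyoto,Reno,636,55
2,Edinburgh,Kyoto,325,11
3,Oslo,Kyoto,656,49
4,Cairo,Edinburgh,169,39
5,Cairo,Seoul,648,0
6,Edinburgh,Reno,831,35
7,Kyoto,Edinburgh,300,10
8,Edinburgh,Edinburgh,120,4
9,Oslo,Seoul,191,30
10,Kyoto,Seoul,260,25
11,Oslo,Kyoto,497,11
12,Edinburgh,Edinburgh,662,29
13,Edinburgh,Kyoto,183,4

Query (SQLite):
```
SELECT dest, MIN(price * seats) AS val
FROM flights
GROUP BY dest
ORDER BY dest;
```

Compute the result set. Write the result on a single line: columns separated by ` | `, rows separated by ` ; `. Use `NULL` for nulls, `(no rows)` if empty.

Edinburgh | 480 ; Kyoto | 732 ; Reno | 29085 ; Seoul | 0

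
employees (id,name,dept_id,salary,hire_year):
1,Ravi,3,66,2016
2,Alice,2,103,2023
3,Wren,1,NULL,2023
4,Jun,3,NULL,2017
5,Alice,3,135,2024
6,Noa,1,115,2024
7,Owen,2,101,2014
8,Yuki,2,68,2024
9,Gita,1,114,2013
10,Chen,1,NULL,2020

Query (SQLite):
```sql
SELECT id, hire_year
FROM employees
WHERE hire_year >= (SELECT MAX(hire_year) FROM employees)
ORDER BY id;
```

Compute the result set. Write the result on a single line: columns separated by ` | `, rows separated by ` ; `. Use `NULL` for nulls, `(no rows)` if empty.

5 | 2024 ; 6 | 2024 ; 8 | 2024

Scalar subquery: MAX(hire_year) over all employees rows = 2024.
Keep rows where hire_year >= that value.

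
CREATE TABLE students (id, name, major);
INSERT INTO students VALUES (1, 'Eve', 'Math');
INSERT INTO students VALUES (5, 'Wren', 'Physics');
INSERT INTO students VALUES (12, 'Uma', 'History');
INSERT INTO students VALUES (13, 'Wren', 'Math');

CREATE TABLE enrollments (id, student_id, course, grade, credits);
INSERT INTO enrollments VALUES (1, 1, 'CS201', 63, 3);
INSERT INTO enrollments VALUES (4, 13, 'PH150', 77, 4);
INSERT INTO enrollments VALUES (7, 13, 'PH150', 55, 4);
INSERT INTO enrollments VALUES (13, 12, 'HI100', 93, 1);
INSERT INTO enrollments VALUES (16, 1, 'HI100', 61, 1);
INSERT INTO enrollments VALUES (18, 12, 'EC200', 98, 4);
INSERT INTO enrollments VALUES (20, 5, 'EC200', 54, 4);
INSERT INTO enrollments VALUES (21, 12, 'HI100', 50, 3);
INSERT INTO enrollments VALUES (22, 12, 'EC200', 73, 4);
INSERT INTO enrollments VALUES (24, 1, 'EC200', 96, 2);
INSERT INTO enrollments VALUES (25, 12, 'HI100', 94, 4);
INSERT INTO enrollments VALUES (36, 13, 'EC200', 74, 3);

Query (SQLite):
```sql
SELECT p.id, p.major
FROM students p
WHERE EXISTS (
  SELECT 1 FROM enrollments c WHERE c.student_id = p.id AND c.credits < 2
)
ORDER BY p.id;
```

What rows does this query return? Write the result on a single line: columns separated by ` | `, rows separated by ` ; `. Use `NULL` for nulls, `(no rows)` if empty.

1 | Math ; 12 | History

For each students row, check whether any enrollments with matching student_id has credits < 2.
Keep rows where that is true.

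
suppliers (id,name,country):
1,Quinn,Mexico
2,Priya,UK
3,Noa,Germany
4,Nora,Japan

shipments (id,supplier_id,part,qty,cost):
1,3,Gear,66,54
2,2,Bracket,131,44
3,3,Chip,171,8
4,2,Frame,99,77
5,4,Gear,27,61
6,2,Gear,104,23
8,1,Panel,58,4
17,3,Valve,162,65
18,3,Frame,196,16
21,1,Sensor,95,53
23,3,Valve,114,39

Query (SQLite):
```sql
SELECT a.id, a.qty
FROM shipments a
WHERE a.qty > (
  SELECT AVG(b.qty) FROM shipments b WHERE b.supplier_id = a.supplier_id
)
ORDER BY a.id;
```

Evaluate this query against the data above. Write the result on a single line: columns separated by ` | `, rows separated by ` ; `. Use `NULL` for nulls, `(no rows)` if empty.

For each shipments row a, compute AVG(qty) over rows sharing a.supplier_id.
Keep row a if a.qty > that per-group AVG.
  supplier_id=1: AVG(qty) = 76.5
  supplier_id=2: AVG(qty) = 111.333333
  supplier_id=3: AVG(qty) = 141.8
  supplier_id=4: AVG(qty) = 27.0

2 | 131 ; 3 | 171 ; 17 | 162 ; 18 | 196 ; 21 | 95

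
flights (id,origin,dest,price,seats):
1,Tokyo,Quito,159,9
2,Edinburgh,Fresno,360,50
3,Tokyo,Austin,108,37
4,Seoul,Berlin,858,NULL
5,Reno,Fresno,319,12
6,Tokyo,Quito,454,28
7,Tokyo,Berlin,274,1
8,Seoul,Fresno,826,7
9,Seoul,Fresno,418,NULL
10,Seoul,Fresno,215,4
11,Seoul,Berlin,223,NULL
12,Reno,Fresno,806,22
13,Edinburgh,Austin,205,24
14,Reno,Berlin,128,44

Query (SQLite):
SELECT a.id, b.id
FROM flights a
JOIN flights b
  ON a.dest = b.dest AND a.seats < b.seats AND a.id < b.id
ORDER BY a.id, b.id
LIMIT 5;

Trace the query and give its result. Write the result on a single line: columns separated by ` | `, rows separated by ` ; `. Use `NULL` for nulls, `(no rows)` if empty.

Pairs (a,b) with same dest, a.seats < b.seats, a.id < b.id.
dest groups: Austin:{3,13} Berlin:{4,7,11,14} Fresno:{2,5,8,9,10,12} Quito:{1,6}
Ordered by (a.id, b.id); first 5.

1 | 6 ; 5 | 12 ; 7 | 14 ; 8 | 12 ; 10 | 12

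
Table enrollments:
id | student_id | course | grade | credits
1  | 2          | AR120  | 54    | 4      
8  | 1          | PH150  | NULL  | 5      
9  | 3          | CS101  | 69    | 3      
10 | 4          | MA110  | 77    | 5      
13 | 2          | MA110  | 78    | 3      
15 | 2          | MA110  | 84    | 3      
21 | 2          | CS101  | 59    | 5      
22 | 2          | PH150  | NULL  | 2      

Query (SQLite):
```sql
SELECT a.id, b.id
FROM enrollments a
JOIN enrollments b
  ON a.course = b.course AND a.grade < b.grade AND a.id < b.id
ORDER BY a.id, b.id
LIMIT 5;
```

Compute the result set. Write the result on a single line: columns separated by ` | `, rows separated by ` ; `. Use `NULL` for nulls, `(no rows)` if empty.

Pairs (a,b) with same course, a.grade < b.grade, a.id < b.id.
course groups: AR120:{1} CS101:{9,21} MA110:{10,13,15} PH150:{8,22}
Ordered by (a.id, b.id); first 5.

10 | 13 ; 10 | 15 ; 13 | 15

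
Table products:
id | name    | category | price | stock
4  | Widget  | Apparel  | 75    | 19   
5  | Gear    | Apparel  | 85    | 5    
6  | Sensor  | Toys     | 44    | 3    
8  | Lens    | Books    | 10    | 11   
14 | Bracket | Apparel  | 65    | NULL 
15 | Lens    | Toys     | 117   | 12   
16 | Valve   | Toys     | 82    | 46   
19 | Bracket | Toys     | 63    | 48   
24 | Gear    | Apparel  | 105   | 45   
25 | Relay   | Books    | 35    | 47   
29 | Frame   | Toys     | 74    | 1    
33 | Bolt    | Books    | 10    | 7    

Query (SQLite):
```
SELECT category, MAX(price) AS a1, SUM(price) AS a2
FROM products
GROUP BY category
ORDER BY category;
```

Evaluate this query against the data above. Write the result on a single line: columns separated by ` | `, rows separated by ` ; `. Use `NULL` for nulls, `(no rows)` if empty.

Group products by category.
Per group compute: MAX(price), SUM(price).
  Apparel: ids {4, 5, 14, 24} → MAX(price)=105, SUM(price)=330
  Books: ids {8, 25, 33} → MAX(price)=35, SUM(price)=55
  Toys: ids {6, 15, 16, 19, 29} → MAX(price)=117, SUM(price)=380

Apparel | 105 | 330 ; Books | 35 | 55 ; Toys | 117 | 380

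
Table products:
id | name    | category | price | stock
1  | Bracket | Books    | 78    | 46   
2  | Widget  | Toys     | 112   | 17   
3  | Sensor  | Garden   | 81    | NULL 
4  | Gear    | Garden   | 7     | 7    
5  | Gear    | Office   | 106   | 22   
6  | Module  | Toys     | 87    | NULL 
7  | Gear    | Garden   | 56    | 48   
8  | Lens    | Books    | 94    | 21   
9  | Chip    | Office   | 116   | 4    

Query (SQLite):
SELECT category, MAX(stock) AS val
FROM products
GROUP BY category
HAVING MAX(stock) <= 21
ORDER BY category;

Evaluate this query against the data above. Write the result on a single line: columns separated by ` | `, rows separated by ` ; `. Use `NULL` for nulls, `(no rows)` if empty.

Toys | 17

Partition products by category; compute MAX(stock) within each group.
HAVING: keep groups where MAX(stock) <= 21.
  Books: ids {1, 8} → MAX(stock)=46
  Garden: ids {3, 4, 7} → MAX(stock)=48
  Office: ids {5, 9} → MAX(stock)=22
  Toys: ids {2, 6} → MAX(stock)=17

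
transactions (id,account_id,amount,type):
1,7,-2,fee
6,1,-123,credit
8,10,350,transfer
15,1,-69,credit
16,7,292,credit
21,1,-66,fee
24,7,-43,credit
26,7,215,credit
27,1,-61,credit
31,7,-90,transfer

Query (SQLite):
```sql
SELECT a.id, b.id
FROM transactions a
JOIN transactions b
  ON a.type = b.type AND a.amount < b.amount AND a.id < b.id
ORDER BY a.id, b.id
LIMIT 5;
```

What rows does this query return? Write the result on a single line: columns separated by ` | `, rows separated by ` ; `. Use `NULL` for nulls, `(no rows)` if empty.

6 | 15 ; 6 | 16 ; 6 | 24 ; 6 | 26 ; 6 | 27

Pairs (a,b) with same type, a.amount < b.amount, a.id < b.id.
type groups: credit:{6,15,16,24,26,27} fee:{1,21} transfer:{8,31}
Ordered by (a.id, b.id); first 5.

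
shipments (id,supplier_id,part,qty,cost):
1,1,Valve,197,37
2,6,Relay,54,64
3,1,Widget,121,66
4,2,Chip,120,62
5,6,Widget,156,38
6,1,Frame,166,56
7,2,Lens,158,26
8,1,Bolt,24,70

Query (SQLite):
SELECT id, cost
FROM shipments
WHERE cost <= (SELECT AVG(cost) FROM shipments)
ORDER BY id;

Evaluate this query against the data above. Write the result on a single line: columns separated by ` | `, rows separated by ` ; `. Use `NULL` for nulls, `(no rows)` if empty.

Scalar subquery: AVG(cost) over all shipments rows = 52.375.
Keep rows where cost <= that value.

1 | 37 ; 5 | 38 ; 7 | 26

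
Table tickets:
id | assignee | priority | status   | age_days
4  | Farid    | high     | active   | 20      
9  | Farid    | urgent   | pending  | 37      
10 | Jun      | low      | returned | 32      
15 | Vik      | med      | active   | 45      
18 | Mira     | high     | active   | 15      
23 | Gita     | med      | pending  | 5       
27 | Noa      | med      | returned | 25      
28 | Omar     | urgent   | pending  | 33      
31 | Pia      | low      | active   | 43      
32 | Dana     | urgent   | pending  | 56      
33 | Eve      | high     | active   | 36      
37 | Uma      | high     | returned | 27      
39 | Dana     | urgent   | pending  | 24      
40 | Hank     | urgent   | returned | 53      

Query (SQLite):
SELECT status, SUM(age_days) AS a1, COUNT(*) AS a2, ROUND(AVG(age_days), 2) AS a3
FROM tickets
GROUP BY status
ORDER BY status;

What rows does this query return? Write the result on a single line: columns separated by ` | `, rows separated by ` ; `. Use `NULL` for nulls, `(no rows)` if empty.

Group tickets by status.
Per group compute: SUM(age_days), COUNT(*), ROUND(AVG(age_days), 2).
  active: ids {4, 15, 18, 31, 33} → SUM(age_days)=159, COUNT(*)=5, ROUND(AVG(age_days), 2)=31.8
  pending: ids {9, 23, 28, 32, 39} → SUM(age_days)=155, COUNT(*)=5, ROUND(AVG(age_days), 2)=31
  returned: ids {10, 27, 37, 40} → SUM(age_days)=137, COUNT(*)=4, ROUND(AVG(age_days), 2)=34.25

active | 159 | 5 | 31.8 ; pending | 155 | 5 | 31 ; returned | 137 | 4 | 34.25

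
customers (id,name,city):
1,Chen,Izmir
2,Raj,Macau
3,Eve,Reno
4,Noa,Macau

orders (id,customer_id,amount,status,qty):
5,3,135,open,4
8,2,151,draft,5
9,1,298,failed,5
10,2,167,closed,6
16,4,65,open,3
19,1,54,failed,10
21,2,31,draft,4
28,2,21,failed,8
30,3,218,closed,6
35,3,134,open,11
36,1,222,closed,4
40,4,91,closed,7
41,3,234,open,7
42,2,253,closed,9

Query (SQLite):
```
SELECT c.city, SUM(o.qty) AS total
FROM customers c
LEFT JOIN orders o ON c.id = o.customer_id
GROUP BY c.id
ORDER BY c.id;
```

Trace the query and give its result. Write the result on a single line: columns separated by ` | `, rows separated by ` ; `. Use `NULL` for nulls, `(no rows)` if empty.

Izmir | 19 ; Macau | 32 ; Reno | 28 ; Macau | 10

LEFT JOIN keeps every customers row; unmatched ones get NULL for orders columns.
Group by customers.id and compute SUM(o.qty). SUM over an all-NULL group is NULL.
  1: ids {9, 19, 36} → SUM(o.qty)=19
  2: ids {8, 10, 21, 28, 42} → SUM(o.qty)=32
  3: ids {5, 30, 35, 41} → SUM(o.qty)=28
  4: ids {16, 40} → SUM(o.qty)=10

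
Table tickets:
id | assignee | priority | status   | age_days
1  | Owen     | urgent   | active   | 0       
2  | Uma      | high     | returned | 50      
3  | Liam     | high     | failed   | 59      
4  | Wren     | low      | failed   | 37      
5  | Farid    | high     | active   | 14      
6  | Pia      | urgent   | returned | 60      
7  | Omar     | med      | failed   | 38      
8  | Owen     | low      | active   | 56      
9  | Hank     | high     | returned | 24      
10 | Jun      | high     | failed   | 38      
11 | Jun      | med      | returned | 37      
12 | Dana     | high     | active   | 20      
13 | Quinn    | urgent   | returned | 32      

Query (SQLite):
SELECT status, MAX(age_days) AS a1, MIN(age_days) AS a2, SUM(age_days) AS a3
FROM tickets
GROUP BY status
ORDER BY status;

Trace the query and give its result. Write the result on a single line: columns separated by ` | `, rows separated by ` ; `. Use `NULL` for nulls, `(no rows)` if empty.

Group tickets by status.
Per group compute: MAX(age_days), MIN(age_days), SUM(age_days).
  active: ids {1, 5, 8, 12} → MAX(age_days)=56, MIN(age_days)=0, SUM(age_days)=90
  failed: ids {3, 4, 7, 10} → MAX(age_days)=59, MIN(age_days)=37, SUM(age_days)=172
  returned: ids {2, 6, 9, 11, 13} → MAX(age_days)=60, MIN(age_days)=24, SUM(age_days)=203

active | 56 | 0 | 90 ; failed | 59 | 37 | 172 ; returned | 60 | 24 | 203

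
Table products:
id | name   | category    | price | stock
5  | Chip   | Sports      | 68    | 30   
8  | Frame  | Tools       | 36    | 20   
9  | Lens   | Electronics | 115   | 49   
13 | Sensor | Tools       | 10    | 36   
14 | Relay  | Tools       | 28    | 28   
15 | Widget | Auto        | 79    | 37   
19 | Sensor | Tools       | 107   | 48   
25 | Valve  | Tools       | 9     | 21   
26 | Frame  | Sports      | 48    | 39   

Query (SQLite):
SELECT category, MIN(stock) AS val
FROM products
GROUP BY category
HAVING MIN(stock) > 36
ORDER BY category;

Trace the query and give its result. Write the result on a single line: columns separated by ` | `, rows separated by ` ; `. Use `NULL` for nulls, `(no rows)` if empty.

Auto | 37 ; Electronics | 49

Partition products by category; compute MIN(stock) within each group.
HAVING: keep groups where MIN(stock) > 36.
  Auto: ids {15} → MIN(stock)=37
  Electronics: ids {9} → MIN(stock)=49
  Sports: ids {5, 26} → MIN(stock)=30
  Tools: ids {8, 13, 14, 19, 25} → MIN(stock)=20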